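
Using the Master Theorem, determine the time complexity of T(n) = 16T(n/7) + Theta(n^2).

Master Theorem for T(n) = 16T(n/7) + O(n^2):

a = 16, b = 7, c = 2
log_b(a) = log_7(16) = 1.4248

Case 3: c = 2 > log_7(16) = 1.4248
T(n) = O(n^2) = O(n^2)

For T(n) = 16T(n/7) + O(n^2): log_7(16) = 1.4248. This is Case 3 of the Master Theorem (c > log_b(a), work dominated by root), giving O(n^2).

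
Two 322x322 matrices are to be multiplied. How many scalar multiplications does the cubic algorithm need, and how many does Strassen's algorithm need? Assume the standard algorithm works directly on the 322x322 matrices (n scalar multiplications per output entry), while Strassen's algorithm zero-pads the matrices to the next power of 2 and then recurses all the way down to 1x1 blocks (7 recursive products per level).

Matrix multiplication for 322x322 matrices:

Strassen's algorithm requires power-of-2 dimensions. Pad 322x322 to 512x512 (next power of 2).

Standard algorithm: 322^3 = 33386248 multiplications
Strassen's algorithm: 7^(log2(512)) = 7^9 = 40353607 multiplications
Difference: 33386248 - 40353607 = -6967359 (Strassen uses MORE here due to padding overhead — for small or just-over-power-of-2 n, padding can outweigh the per-level savings)

Standard: 33386248 multiplications (322^3). Strassen: 40353607 multiplications (7^9, after padding to 512x512). Strassen reduces 8 recursive multiplications to 7 at each level.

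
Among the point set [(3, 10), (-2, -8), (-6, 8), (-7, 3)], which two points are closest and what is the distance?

Computing all pairwise distances among 4 points:

d((3, 10), (-2, -8)) = 18.6815
d((3, 10), (-6, 8)) = 9.2195
d((3, 10), (-7, 3)) = 12.2066
d((-2, -8), (-6, 8)) = 16.4924
d((-2, -8), (-7, 3)) = 12.083
d((-6, 8), (-7, 3)) = 5.099 <-- minimum

Closest pair: (-6, 8) and (-7, 3) with distance 5.099

The closest pair is (-6, 8) and (-7, 3) with Euclidean distance 5.099. For 4 points, brute-force pairwise comparison is shown above. For large n, the divide-and-conquer algorithm (sort by x, recurse on halves, check the dividing strip) achieves O(n log n).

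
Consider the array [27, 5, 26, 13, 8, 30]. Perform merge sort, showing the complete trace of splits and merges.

Merge sort trace:

Split: [27, 5, 26, 13, 8, 30] -> [27, 5, 26] and [13, 8, 30]
  Split: [27, 5, 26] -> [27] and [5, 26]
    Split: [5, 26] -> [5] and [26]
    Merge: [5] + [26] -> [5, 26]
  Merge: [27] + [5, 26] -> [5, 26, 27]
  Split: [13, 8, 30] -> [13] and [8, 30]
    Split: [8, 30] -> [8] and [30]
    Merge: [8] + [30] -> [8, 30]
  Merge: [13] + [8, 30] -> [8, 13, 30]
Merge: [5, 26, 27] + [8, 13, 30] -> [5, 8, 13, 26, 27, 30]

Final sorted array: [5, 8, 13, 26, 27, 30]

The merge sort proceeds by recursively splitting the array and merging sorted halves.
After all merges, the sorted array is [5, 8, 13, 26, 27, 30].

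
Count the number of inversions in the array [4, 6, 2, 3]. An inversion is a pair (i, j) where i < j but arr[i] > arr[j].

Finding inversions in [4, 6, 2, 3]:

(0, 2): arr[0]=4 > arr[2]=2
(0, 3): arr[0]=4 > arr[3]=3
(1, 2): arr[1]=6 > arr[2]=2
(1, 3): arr[1]=6 > arr[3]=3

Total inversions: 4

The array has 4 inversion(s): (0,2), (0,3), (1,2), (1,3). Each pair (i,j) satisfies i < j and arr[i] > arr[j].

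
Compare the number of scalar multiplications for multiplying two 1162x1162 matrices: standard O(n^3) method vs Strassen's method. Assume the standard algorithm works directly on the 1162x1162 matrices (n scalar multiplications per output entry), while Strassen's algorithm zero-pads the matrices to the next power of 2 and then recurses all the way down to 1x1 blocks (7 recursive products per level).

Matrix multiplication for 1162x1162 matrices:

Strassen's algorithm requires power-of-2 dimensions. Pad 1162x1162 to 2048x2048 (next power of 2).

Standard algorithm: 1162^3 = 1568983528 multiplications
Strassen's algorithm: 7^(log2(2048)) = 7^11 = 1977326743 multiplications
Difference: 1568983528 - 1977326743 = -408343215 (Strassen uses MORE here due to padding overhead — for small or just-over-power-of-2 n, padding can outweigh the per-level savings)

Standard: 1568983528 multiplications (1162^3). Strassen: 1977326743 multiplications (7^11, after padding to 2048x2048). Strassen reduces 8 recursive multiplications to 7 at each level.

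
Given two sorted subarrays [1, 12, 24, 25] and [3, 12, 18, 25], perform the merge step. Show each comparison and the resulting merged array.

Merging process:

Compare 1 vs 3: take 1 from left. Merged: [1]
Compare 12 vs 3: take 3 from right. Merged: [1, 3]
Compare 12 vs 12: take 12 from left. Merged: [1, 3, 12]
Compare 24 vs 12: take 12 from right. Merged: [1, 3, 12, 12]
Compare 24 vs 18: take 18 from right. Merged: [1, 3, 12, 12, 18]
Compare 24 vs 25: take 24 from left. Merged: [1, 3, 12, 12, 18, 24]
Compare 25 vs 25: take 25 from left. Merged: [1, 3, 12, 12, 18, 24, 25]
Append remaining from right: [25]. Merged: [1, 3, 12, 12, 18, 24, 25, 25]

Final merged array: [1, 3, 12, 12, 18, 24, 25, 25]
Total comparisons: 7

The merged array is [1, 3, 12, 12, 18, 24, 25, 25], requiring 7 comparisons. The merge step runs in O(n) time where n is the total number of elements.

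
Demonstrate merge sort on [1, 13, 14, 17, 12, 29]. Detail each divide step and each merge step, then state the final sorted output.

Merge sort trace:

Split: [1, 13, 14, 17, 12, 29] -> [1, 13, 14] and [17, 12, 29]
  Split: [1, 13, 14] -> [1] and [13, 14]
    Split: [13, 14] -> [13] and [14]
    Merge: [13] + [14] -> [13, 14]
  Merge: [1] + [13, 14] -> [1, 13, 14]
  Split: [17, 12, 29] -> [17] and [12, 29]
    Split: [12, 29] -> [12] and [29]
    Merge: [12] + [29] -> [12, 29]
  Merge: [17] + [12, 29] -> [12, 17, 29]
Merge: [1, 13, 14] + [12, 17, 29] -> [1, 12, 13, 14, 17, 29]

Final sorted array: [1, 12, 13, 14, 17, 29]

The merge sort proceeds by recursively splitting the array and merging sorted halves.
After all merges, the sorted array is [1, 12, 13, 14, 17, 29].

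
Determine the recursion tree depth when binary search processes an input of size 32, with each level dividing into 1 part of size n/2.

For divide and conquer with division factor 2:

Problem sizes at each level:
Level 0: 32
Level 1: 16
Level 2: 8
Level 3: 4
Level 4: 2
Level 5: 1

The root is level 0 and the size-1 base case is level 5 (the tree spans levels 0 through 5, i.e. 6 levels counting the root), so the depth is the number of divisions: log_2(32) = 5

The recursion tree depth is log_2(32) = 5. At each level, the problem size is divided by 2, so it takes 5 divisions to reduce to a base case of size 1. The algorithm makes 1 recursive call at each level.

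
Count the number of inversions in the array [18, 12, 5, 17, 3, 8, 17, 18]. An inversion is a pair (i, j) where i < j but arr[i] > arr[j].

Finding inversions in [18, 12, 5, 17, 3, 8, 17, 18]:

(0, 1): arr[0]=18 > arr[1]=12
(0, 2): arr[0]=18 > arr[2]=5
(0, 3): arr[0]=18 > arr[3]=17
(0, 4): arr[0]=18 > arr[4]=3
(0, 5): arr[0]=18 > arr[5]=8
(0, 6): arr[0]=18 > arr[6]=17
(1, 2): arr[1]=12 > arr[2]=5
(1, 4): arr[1]=12 > arr[4]=3
(1, 5): arr[1]=12 > arr[5]=8
(2, 4): arr[2]=5 > arr[4]=3
(3, 4): arr[3]=17 > arr[4]=3
(3, 5): arr[3]=17 > arr[5]=8

Total inversions: 12

The array has 12 inversion(s): (0,1), (0,2), (0,3), (0,4), (0,5), (0,6), (1,2), (1,4), (1,5), (2,4), (3,4), (3,5). Each pair (i,j) satisfies i < j and arr[i] > arr[j].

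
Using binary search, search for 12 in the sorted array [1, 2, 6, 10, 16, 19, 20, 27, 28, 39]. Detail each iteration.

Binary search for 12 in [1, 2, 6, 10, 16, 19, 20, 27, 28, 39]:

lo=0, hi=9, mid=4, arr[mid]=16 -> 16 > 12, search left half
lo=0, hi=3, mid=1, arr[mid]=2 -> 2 < 12, search right half
lo=2, hi=3, mid=2, arr[mid]=6 -> 6 < 12, search right half
lo=3, hi=3, mid=3, arr[mid]=10 -> 10 < 12, search right half
lo=4 > hi=3, target 12 not found

Binary search determines that 12 is not in the array after 4 comparisons. The search space was exhausted without finding the target.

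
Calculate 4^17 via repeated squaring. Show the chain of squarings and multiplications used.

Computing 4^17 by squaring (build up from 4^1; each line after the first costs one multiplication):

4^1 = 4
4^2 = (4^1)^2 = 4^2 = 16
4^4 = (4^2)^2 = 16^2 = 256
4^8 = (4^4)^2 = 256^2 = 65536
4^16 = (4^8)^2 = 65536^2 = 4294967296
4^17 = 4 * 4^16 = 4 * 4294967296 = 17179869184

Result: 17179869184
Multiplications needed: 5 (5 lines after 4^1)

4^17 = 17179869184. Using exponentiation by squaring, this requires 5 multiplications. The key idea: if the exponent is even, square the half-power; if odd, multiply by the base once.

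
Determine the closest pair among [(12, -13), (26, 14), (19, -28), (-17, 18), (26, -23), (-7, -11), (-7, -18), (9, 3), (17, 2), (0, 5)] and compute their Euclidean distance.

Computing all pairwise distances among 10 points:

d((12, -13), (26, 14)) = 30.4138
d((12, -13), (19, -28)) = 16.5529
d((12, -13), (-17, 18)) = 42.45
d((12, -13), (26, -23)) = 17.2047
d((12, -13), (-7, -11)) = 19.105
d((12, -13), (-7, -18)) = 19.6469
d((12, -13), (9, 3)) = 16.2788
d((12, -13), (17, 2)) = 15.8114
d((12, -13), (0, 5)) = 21.6333
d((26, 14), (19, -28)) = 42.5793
d((26, 14), (-17, 18)) = 43.1856
d((26, 14), (26, -23)) = 37.0
d((26, 14), (-7, -11)) = 41.4005
d((26, 14), (-7, -18)) = 45.9674
d((26, 14), (9, 3)) = 20.2485
d((26, 14), (17, 2)) = 15.0
d((26, 14), (0, 5)) = 27.5136
d((19, -28), (-17, 18)) = 58.4123
d((19, -28), (26, -23)) = 8.6023
d((19, -28), (-7, -11)) = 31.0644
d((19, -28), (-7, -18)) = 27.8568
d((19, -28), (9, 3)) = 32.573
d((19, -28), (17, 2)) = 30.0666
d((19, -28), (0, 5)) = 38.0789
d((-17, 18), (26, -23)) = 59.4138
d((-17, 18), (-7, -11)) = 30.6757
d((-17, 18), (-7, -18)) = 37.3631
d((-17, 18), (9, 3)) = 30.0167
d((-17, 18), (17, 2)) = 37.5766
d((-17, 18), (0, 5)) = 21.4009
d((26, -23), (-7, -11)) = 35.1141
d((26, -23), (-7, -18)) = 33.3766
d((26, -23), (9, 3)) = 31.0644
d((26, -23), (17, 2)) = 26.5707
d((26, -23), (0, 5)) = 38.2099
d((-7, -11), (-7, -18)) = 7.0 <-- minimum
d((-7, -11), (9, 3)) = 21.2603
d((-7, -11), (17, 2)) = 27.2947
d((-7, -11), (0, 5)) = 17.4642
d((-7, -18), (9, 3)) = 26.4008
d((-7, -18), (17, 2)) = 31.241
d((-7, -18), (0, 5)) = 24.0416
d((9, 3), (17, 2)) = 8.0623
d((9, 3), (0, 5)) = 9.2195
d((17, 2), (0, 5)) = 17.2627

Closest pair: (-7, -11) and (-7, -18) with distance 7.0

The closest pair is (-7, -11) and (-7, -18) with Euclidean distance 7.0. For 10 points, brute-force pairwise comparison is shown above. For large n, the divide-and-conquer algorithm (sort by x, recurse on halves, check the dividing strip) achieves O(n log n).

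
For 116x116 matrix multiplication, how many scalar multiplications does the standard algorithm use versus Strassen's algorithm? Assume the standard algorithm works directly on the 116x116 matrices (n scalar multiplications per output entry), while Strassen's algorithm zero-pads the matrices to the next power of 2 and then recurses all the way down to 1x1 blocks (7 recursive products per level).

Matrix multiplication for 116x116 matrices:

Strassen's algorithm requires power-of-2 dimensions. Pad 116x116 to 128x128 (next power of 2).

Standard algorithm: 116^3 = 1560896 multiplications
Strassen's algorithm: 7^(log2(128)) = 7^7 = 823543 multiplications
Savings: 1560896 - 823543 = 737353 multiplications

Standard: 1560896 multiplications (116^3). Strassen: 823543 multiplications (7^7, after padding to 128x128). Strassen reduces 8 recursive multiplications to 7 at each level.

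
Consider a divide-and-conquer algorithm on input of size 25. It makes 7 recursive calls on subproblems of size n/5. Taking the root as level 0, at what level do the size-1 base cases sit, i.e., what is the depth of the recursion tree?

For divide and conquer with division factor 5:

Problem sizes at each level:
Level 0: 25
Level 1: 5
Level 2: 1

The root is level 0 and the size-1 base case is level 2 (the tree spans levels 0 through 2, i.e. 3 levels counting the root), so the depth is the number of divisions: log_5(25) = 2

The recursion tree depth is log_5(25) = 2. At each level, the problem size is divided by 5, so it takes 2 divisions to reduce to a base case of size 1. The algorithm makes 7 recursive calls at each level.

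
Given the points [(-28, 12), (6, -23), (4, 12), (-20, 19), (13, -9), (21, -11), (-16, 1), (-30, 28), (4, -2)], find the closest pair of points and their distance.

Computing all pairwise distances among 9 points:

d((-28, 12), (6, -23)) = 48.7955
d((-28, 12), (4, 12)) = 32.0
d((-28, 12), (-20, 19)) = 10.6301
d((-28, 12), (13, -9)) = 46.0652
d((-28, 12), (21, -11)) = 54.1295
d((-28, 12), (-16, 1)) = 16.2788
d((-28, 12), (-30, 28)) = 16.1245
d((-28, 12), (4, -2)) = 34.9285
d((6, -23), (4, 12)) = 35.0571
d((6, -23), (-20, 19)) = 49.3964
d((6, -23), (13, -9)) = 15.6525
d((6, -23), (21, -11)) = 19.2094
d((6, -23), (-16, 1)) = 32.5576
d((6, -23), (-30, 28)) = 62.426
d((6, -23), (4, -2)) = 21.095
d((4, 12), (-20, 19)) = 25.0
d((4, 12), (13, -9)) = 22.8473
d((4, 12), (21, -11)) = 28.6007
d((4, 12), (-16, 1)) = 22.8254
d((4, 12), (-30, 28)) = 37.5766
d((4, 12), (4, -2)) = 14.0
d((-20, 19), (13, -9)) = 43.2782
d((-20, 19), (21, -11)) = 50.8035
d((-20, 19), (-16, 1)) = 18.4391
d((-20, 19), (-30, 28)) = 13.4536
d((-20, 19), (4, -2)) = 31.8904
d((13, -9), (21, -11)) = 8.2462 <-- minimum
d((13, -9), (-16, 1)) = 30.6757
d((13, -9), (-30, 28)) = 56.7274
d((13, -9), (4, -2)) = 11.4018
d((21, -11), (-16, 1)) = 38.8973
d((21, -11), (-30, 28)) = 64.2028
d((21, -11), (4, -2)) = 19.2354
d((-16, 1), (-30, 28)) = 30.4138
d((-16, 1), (4, -2)) = 20.2237
d((-30, 28), (4, -2)) = 45.3431

Closest pair: (13, -9) and (21, -11) with distance 8.2462

The closest pair is (13, -9) and (21, -11) with Euclidean distance 8.2462. For 9 points, brute-force pairwise comparison is shown above. For large n, the divide-and-conquer algorithm (sort by x, recurse on halves, check the dividing strip) achieves O(n log n).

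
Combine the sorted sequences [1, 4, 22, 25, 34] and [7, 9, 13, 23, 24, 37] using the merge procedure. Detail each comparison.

Merging process:

Compare 1 vs 7: take 1 from left. Merged: [1]
Compare 4 vs 7: take 4 from left. Merged: [1, 4]
Compare 22 vs 7: take 7 from right. Merged: [1, 4, 7]
Compare 22 vs 9: take 9 from right. Merged: [1, 4, 7, 9]
Compare 22 vs 13: take 13 from right. Merged: [1, 4, 7, 9, 13]
Compare 22 vs 23: take 22 from left. Merged: [1, 4, 7, 9, 13, 22]
Compare 25 vs 23: take 23 from right. Merged: [1, 4, 7, 9, 13, 22, 23]
Compare 25 vs 24: take 24 from right. Merged: [1, 4, 7, 9, 13, 22, 23, 24]
Compare 25 vs 37: take 25 from left. Merged: [1, 4, 7, 9, 13, 22, 23, 24, 25]
Compare 34 vs 37: take 34 from left. Merged: [1, 4, 7, 9, 13, 22, 23, 24, 25, 34]
Append remaining from right: [37]. Merged: [1, 4, 7, 9, 13, 22, 23, 24, 25, 34, 37]

Final merged array: [1, 4, 7, 9, 13, 22, 23, 24, 25, 34, 37]
Total comparisons: 10

The merged array is [1, 4, 7, 9, 13, 22, 23, 24, 25, 34, 37], requiring 10 comparisons. The merge step runs in O(n) time where n is the total number of elements.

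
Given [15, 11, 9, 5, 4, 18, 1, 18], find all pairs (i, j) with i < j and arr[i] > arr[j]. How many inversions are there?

Finding inversions in [15, 11, 9, 5, 4, 18, 1, 18]:

(0, 1): arr[0]=15 > arr[1]=11
(0, 2): arr[0]=15 > arr[2]=9
(0, 3): arr[0]=15 > arr[3]=5
(0, 4): arr[0]=15 > arr[4]=4
(0, 6): arr[0]=15 > arr[6]=1
(1, 2): arr[1]=11 > arr[2]=9
(1, 3): arr[1]=11 > arr[3]=5
(1, 4): arr[1]=11 > arr[4]=4
(1, 6): arr[1]=11 > arr[6]=1
(2, 3): arr[2]=9 > arr[3]=5
(2, 4): arr[2]=9 > arr[4]=4
(2, 6): arr[2]=9 > arr[6]=1
(3, 4): arr[3]=5 > arr[4]=4
(3, 6): arr[3]=5 > arr[6]=1
(4, 6): arr[4]=4 > arr[6]=1
(5, 6): arr[5]=18 > arr[6]=1

Total inversions: 16

The array has 16 inversion(s): (0,1), (0,2), (0,3), (0,4), (0,6), (1,2), (1,3), (1,4), (1,6), (2,3), (2,4), (2,6), (3,4), (3,6), (4,6), (5,6). Each pair (i,j) satisfies i < j and arr[i] > arr[j].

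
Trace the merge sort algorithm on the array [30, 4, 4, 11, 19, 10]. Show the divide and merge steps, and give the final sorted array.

Merge sort trace:

Split: [30, 4, 4, 11, 19, 10] -> [30, 4, 4] and [11, 19, 10]
  Split: [30, 4, 4] -> [30] and [4, 4]
    Split: [4, 4] -> [4] and [4]
    Merge: [4] + [4] -> [4, 4]
  Merge: [30] + [4, 4] -> [4, 4, 30]
  Split: [11, 19, 10] -> [11] and [19, 10]
    Split: [19, 10] -> [19] and [10]
    Merge: [19] + [10] -> [10, 19]
  Merge: [11] + [10, 19] -> [10, 11, 19]
Merge: [4, 4, 30] + [10, 11, 19] -> [4, 4, 10, 11, 19, 30]

Final sorted array: [4, 4, 10, 11, 19, 30]

The merge sort proceeds by recursively splitting the array and merging sorted halves.
After all merges, the sorted array is [4, 4, 10, 11, 19, 30].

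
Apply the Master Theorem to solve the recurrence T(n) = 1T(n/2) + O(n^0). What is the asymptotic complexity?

Master Theorem for T(n) = 1T(n/2) + O(n^0):

a = 1, b = 2, c = 0
log_b(a) = log_2(1) = 0.0000

Case 2: c = 0 = log_2(1) = 0.0000
T(n) = O(n^0 log n) = O(log n)

For T(n) = 1T(n/2) + O(n^0): log_2(1) = 0.0000. This is Case 2 of the Master Theorem (c = log_b(a), equal work at all levels), giving O(log n).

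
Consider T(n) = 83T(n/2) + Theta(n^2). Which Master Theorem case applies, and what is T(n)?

Master Theorem for T(n) = 83T(n/2) + O(n^2):

a = 83, b = 2, c = 2
log_b(a) = log_2(83) = 6.3750

Case 1: c = 2 < log_2(83) = 6.3750
T(n) = O(n^(log_2 83))

For T(n) = 83T(n/2) + O(n^2): log_2(83) = 6.3750. This is Case 1 of the Master Theorem (c < log_b(a), work dominated by leaves), giving O(n^(log_2 83)).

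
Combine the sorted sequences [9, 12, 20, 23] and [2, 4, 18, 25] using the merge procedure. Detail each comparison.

Merging process:

Compare 9 vs 2: take 2 from right. Merged: [2]
Compare 9 vs 4: take 4 from right. Merged: [2, 4]
Compare 9 vs 18: take 9 from left. Merged: [2, 4, 9]
Compare 12 vs 18: take 12 from left. Merged: [2, 4, 9, 12]
Compare 20 vs 18: take 18 from right. Merged: [2, 4, 9, 12, 18]
Compare 20 vs 25: take 20 from left. Merged: [2, 4, 9, 12, 18, 20]
Compare 23 vs 25: take 23 from left. Merged: [2, 4, 9, 12, 18, 20, 23]
Append remaining from right: [25]. Merged: [2, 4, 9, 12, 18, 20, 23, 25]

Final merged array: [2, 4, 9, 12, 18, 20, 23, 25]
Total comparisons: 7

The merged array is [2, 4, 9, 12, 18, 20, 23, 25], requiring 7 comparisons. The merge step runs in O(n) time where n is the total number of elements.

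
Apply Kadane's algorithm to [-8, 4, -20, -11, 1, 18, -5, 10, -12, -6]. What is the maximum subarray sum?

Using Kadane's algorithm on [-8, 4, -20, -11, 1, 18, -5, 10, -12, -6]:

Scanning through the array:
Position 1 (value 4): max_ending_here = 4, max_so_far = 4
Position 2 (value -20): max_ending_here = -16, max_so_far = 4
Position 3 (value -11): max_ending_here = -11, max_so_far = 4
Position 4 (value 1): max_ending_here = 1, max_so_far = 4
Position 5 (value 18): max_ending_here = 19, max_so_far = 19
Position 6 (value -5): max_ending_here = 14, max_so_far = 19
Position 7 (value 10): max_ending_here = 24, max_so_far = 24
Position 8 (value -12): max_ending_here = 12, max_so_far = 24
Position 9 (value -6): max_ending_here = 6, max_so_far = 24

Maximum subarray: [1, 18, -5, 10]
Maximum sum: 24

The maximum subarray is [1, 18, -5, 10] with sum 24. This subarray runs from index 4 to index 7.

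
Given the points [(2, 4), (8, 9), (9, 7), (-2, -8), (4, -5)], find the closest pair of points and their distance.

Computing all pairwise distances among 5 points:

d((2, 4), (8, 9)) = 7.8102
d((2, 4), (9, 7)) = 7.6158
d((2, 4), (-2, -8)) = 12.6491
d((2, 4), (4, -5)) = 9.2195
d((8, 9), (9, 7)) = 2.2361 <-- minimum
d((8, 9), (-2, -8)) = 19.7231
d((8, 9), (4, -5)) = 14.5602
d((9, 7), (-2, -8)) = 18.6011
d((9, 7), (4, -5)) = 13.0
d((-2, -8), (4, -5)) = 6.7082

Closest pair: (8, 9) and (9, 7) with distance 2.2361

The closest pair is (8, 9) and (9, 7) with Euclidean distance 2.2361. For 5 points, brute-force pairwise comparison is shown above. For large n, the divide-and-conquer algorithm (sort by x, recurse on halves, check the dividing strip) achieves O(n log n).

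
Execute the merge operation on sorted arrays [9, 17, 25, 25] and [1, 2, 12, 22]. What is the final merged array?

Merging process:

Compare 9 vs 1: take 1 from right. Merged: [1]
Compare 9 vs 2: take 2 from right. Merged: [1, 2]
Compare 9 vs 12: take 9 from left. Merged: [1, 2, 9]
Compare 17 vs 12: take 12 from right. Merged: [1, 2, 9, 12]
Compare 17 vs 22: take 17 from left. Merged: [1, 2, 9, 12, 17]
Compare 25 vs 22: take 22 from right. Merged: [1, 2, 9, 12, 17, 22]
Append remaining from left: [25, 25]. Merged: [1, 2, 9, 12, 17, 22, 25, 25]

Final merged array: [1, 2, 9, 12, 17, 22, 25, 25]
Total comparisons: 6

The merged array is [1, 2, 9, 12, 17, 22, 25, 25], requiring 6 comparisons. The merge step runs in O(n) time where n is the total number of elements.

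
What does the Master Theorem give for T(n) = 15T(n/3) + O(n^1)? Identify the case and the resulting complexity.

Master Theorem for T(n) = 15T(n/3) + O(n^1):

a = 15, b = 3, c = 1
log_b(a) = log_3(15) = 2.4650

Case 1: c = 1 < log_3(15) = 2.4650
T(n) = O(n^(log_3 15))

For T(n) = 15T(n/3) + O(n^1): log_3(15) = 2.4650. This is Case 1 of the Master Theorem (c < log_b(a), work dominated by leaves), giving O(n^(log_3 15)).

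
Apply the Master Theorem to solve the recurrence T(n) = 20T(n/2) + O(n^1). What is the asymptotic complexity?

Master Theorem for T(n) = 20T(n/2) + O(n^1):

a = 20, b = 2, c = 1
log_b(a) = log_2(20) = 4.3219

Case 1: c = 1 < log_2(20) = 4.3219
T(n) = O(n^(log_2 20))

For T(n) = 20T(n/2) + O(n^1): log_2(20) = 4.3219. This is Case 1 of the Master Theorem (c < log_b(a), work dominated by leaves), giving O(n^(log_2 20)).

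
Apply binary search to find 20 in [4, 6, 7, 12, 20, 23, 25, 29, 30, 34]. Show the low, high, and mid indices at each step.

Binary search for 20 in [4, 6, 7, 12, 20, 23, 25, 29, 30, 34]:

lo=0, hi=9, mid=4, arr[mid]=20 -> Found target at index 4!

Binary search finds 20 at index 4 after 1 comparisons. The search repeatedly halves the search space by comparing with the middle element.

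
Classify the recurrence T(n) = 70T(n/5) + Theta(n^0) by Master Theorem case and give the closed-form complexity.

Master Theorem for T(n) = 70T(n/5) + O(n^0):

a = 70, b = 5, c = 0
log_b(a) = log_5(70) = 2.6397

Case 1: c = 0 < log_5(70) = 2.6397
T(n) = O(n^(log_5 70))

For T(n) = 70T(n/5) + O(n^0): log_5(70) = 2.6397. This is Case 1 of the Master Theorem (c < log_b(a), work dominated by leaves), giving O(n^(log_5 70)).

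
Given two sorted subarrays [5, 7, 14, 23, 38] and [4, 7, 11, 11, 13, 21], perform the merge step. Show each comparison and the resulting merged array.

Merging process:

Compare 5 vs 4: take 4 from right. Merged: [4]
Compare 5 vs 7: take 5 from left. Merged: [4, 5]
Compare 7 vs 7: take 7 from left. Merged: [4, 5, 7]
Compare 14 vs 7: take 7 from right. Merged: [4, 5, 7, 7]
Compare 14 vs 11: take 11 from right. Merged: [4, 5, 7, 7, 11]
Compare 14 vs 11: take 11 from right. Merged: [4, 5, 7, 7, 11, 11]
Compare 14 vs 13: take 13 from right. Merged: [4, 5, 7, 7, 11, 11, 13]
Compare 14 vs 21: take 14 from left. Merged: [4, 5, 7, 7, 11, 11, 13, 14]
Compare 23 vs 21: take 21 from right. Merged: [4, 5, 7, 7, 11, 11, 13, 14, 21]
Append remaining from left: [23, 38]. Merged: [4, 5, 7, 7, 11, 11, 13, 14, 21, 23, 38]

Final merged array: [4, 5, 7, 7, 11, 11, 13, 14, 21, 23, 38]
Total comparisons: 9

The merged array is [4, 5, 7, 7, 11, 11, 13, 14, 21, 23, 38], requiring 9 comparisons. The merge step runs in O(n) time where n is the total number of elements.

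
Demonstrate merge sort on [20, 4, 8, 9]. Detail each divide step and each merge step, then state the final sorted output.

Merge sort trace:

Split: [20, 4, 8, 9] -> [20, 4] and [8, 9]
  Split: [20, 4] -> [20] and [4]
  Merge: [20] + [4] -> [4, 20]
  Split: [8, 9] -> [8] and [9]
  Merge: [8] + [9] -> [8, 9]
Merge: [4, 20] + [8, 9] -> [4, 8, 9, 20]

Final sorted array: [4, 8, 9, 20]

The merge sort proceeds by recursively splitting the array and merging sorted halves.
After all merges, the sorted array is [4, 8, 9, 20].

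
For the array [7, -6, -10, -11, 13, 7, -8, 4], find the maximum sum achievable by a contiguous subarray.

Using Kadane's algorithm on [7, -6, -10, -11, 13, 7, -8, 4]:

Scanning through the array:
Position 1 (value -6): max_ending_here = 1, max_so_far = 7
Position 2 (value -10): max_ending_here = -9, max_so_far = 7
Position 3 (value -11): max_ending_here = -11, max_so_far = 7
Position 4 (value 13): max_ending_here = 13, max_so_far = 13
Position 5 (value 7): max_ending_here = 20, max_so_far = 20
Position 6 (value -8): max_ending_here = 12, max_so_far = 20
Position 7 (value 4): max_ending_here = 16, max_so_far = 20

Maximum subarray: [13, 7]
Maximum sum: 20

The maximum subarray is [13, 7] with sum 20. This subarray runs from index 4 to index 5.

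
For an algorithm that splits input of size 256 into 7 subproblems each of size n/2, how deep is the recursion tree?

For divide and conquer with division factor 2:

Problem sizes at each level:
Level 0: 256
Level 1: 128
Level 2: 64
Level 3: 32
Level 4: 16
Level 5: 8
Level 6: 4
Level 7: 2
Level 8: 1

The root is level 0 and the size-1 base case is level 8 (the tree spans levels 0 through 8, i.e. 9 levels counting the root), so the depth is the number of divisions: log_2(256) = 8

The recursion tree depth is log_2(256) = 8. At each level, the problem size is divided by 2, so it takes 8 divisions to reduce to a base case of size 1. The algorithm makes 7 recursive calls at each level.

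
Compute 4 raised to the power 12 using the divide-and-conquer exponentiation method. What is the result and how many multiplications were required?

Computing 4^12 by squaring (build up from 4^1; each line after the first costs one multiplication):

4^1 = 4
4^2 = (4^1)^2 = 4^2 = 16
4^3 = 4 * 4^2 = 4 * 16 = 64
4^6 = (4^3)^2 = 64^2 = 4096
4^12 = (4^6)^2 = 4096^2 = 16777216

Result: 16777216
Multiplications needed: 4 (4 lines after 4^1)

4^12 = 16777216. Using exponentiation by squaring, this requires 4 multiplications. The key idea: if the exponent is even, square the half-power; if odd, multiply by the base once.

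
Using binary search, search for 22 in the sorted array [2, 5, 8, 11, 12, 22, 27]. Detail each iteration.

Binary search for 22 in [2, 5, 8, 11, 12, 22, 27]:

lo=0, hi=6, mid=3, arr[mid]=11 -> 11 < 22, search right half
lo=4, hi=6, mid=5, arr[mid]=22 -> Found target at index 5!

Binary search finds 22 at index 5 after 2 comparisons. The search repeatedly halves the search space by comparing with the middle element.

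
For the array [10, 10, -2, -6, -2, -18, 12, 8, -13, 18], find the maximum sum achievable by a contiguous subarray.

Using Kadane's algorithm on [10, 10, -2, -6, -2, -18, 12, 8, -13, 18]:

Scanning through the array:
Position 1 (value 10): max_ending_here = 20, max_so_far = 20
Position 2 (value -2): max_ending_here = 18, max_so_far = 20
Position 3 (value -6): max_ending_here = 12, max_so_far = 20
Position 4 (value -2): max_ending_here = 10, max_so_far = 20
Position 5 (value -18): max_ending_here = -8, max_so_far = 20
Position 6 (value 12): max_ending_here = 12, max_so_far = 20
Position 7 (value 8): max_ending_here = 20, max_so_far = 20
Position 8 (value -13): max_ending_here = 7, max_so_far = 20
Position 9 (value 18): max_ending_here = 25, max_so_far = 25

Maximum subarray: [12, 8, -13, 18]
Maximum sum: 25

The maximum subarray is [12, 8, -13, 18] with sum 25. This subarray runs from index 6 to index 9.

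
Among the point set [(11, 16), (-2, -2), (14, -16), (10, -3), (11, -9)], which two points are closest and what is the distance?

Computing all pairwise distances among 5 points:

d((11, 16), (-2, -2)) = 22.2036
d((11, 16), (14, -16)) = 32.1403
d((11, 16), (10, -3)) = 19.0263
d((11, 16), (11, -9)) = 25.0
d((-2, -2), (14, -16)) = 21.2603
d((-2, -2), (10, -3)) = 12.0416
d((-2, -2), (11, -9)) = 14.7648
d((14, -16), (10, -3)) = 13.6015
d((14, -16), (11, -9)) = 7.6158
d((10, -3), (11, -9)) = 6.0828 <-- minimum

Closest pair: (10, -3) and (11, -9) with distance 6.0828

The closest pair is (10, -3) and (11, -9) with Euclidean distance 6.0828. For 5 points, brute-force pairwise comparison is shown above. For large n, the divide-and-conquer algorithm (sort by x, recurse on halves, check the dividing strip) achieves O(n log n).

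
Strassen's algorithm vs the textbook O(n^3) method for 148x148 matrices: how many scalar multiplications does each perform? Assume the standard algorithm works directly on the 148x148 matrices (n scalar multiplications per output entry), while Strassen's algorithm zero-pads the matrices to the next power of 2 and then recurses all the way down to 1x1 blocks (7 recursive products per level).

Matrix multiplication for 148x148 matrices:

Strassen's algorithm requires power-of-2 dimensions. Pad 148x148 to 256x256 (next power of 2).

Standard algorithm: 148^3 = 3241792 multiplications
Strassen's algorithm: 7^(log2(256)) = 7^8 = 5764801 multiplications
Difference: 3241792 - 5764801 = -2523009 (Strassen uses MORE here due to padding overhead — for small or just-over-power-of-2 n, padding can outweigh the per-level savings)

Standard: 3241792 multiplications (148^3). Strassen: 5764801 multiplications (7^8, after padding to 256x256). Strassen reduces 8 recursive multiplications to 7 at each level.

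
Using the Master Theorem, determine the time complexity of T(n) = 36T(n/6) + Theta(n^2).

Master Theorem for T(n) = 36T(n/6) + O(n^2):

a = 36, b = 6, c = 2
log_b(a) = log_6(36) = 2.0000

Case 2: c = 2 = log_6(36) = 2.0000
T(n) = O(n^2 log n) = O(n^2 log n)

For T(n) = 36T(n/6) + O(n^2): log_6(36) = 2.0000. This is Case 2 of the Master Theorem (c = log_b(a), equal work at all levels), giving O(n^2 log n).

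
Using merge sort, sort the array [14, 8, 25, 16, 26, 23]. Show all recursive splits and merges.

Merge sort trace:

Split: [14, 8, 25, 16, 26, 23] -> [14, 8, 25] and [16, 26, 23]
  Split: [14, 8, 25] -> [14] and [8, 25]
    Split: [8, 25] -> [8] and [25]
    Merge: [8] + [25] -> [8, 25]
  Merge: [14] + [8, 25] -> [8, 14, 25]
  Split: [16, 26, 23] -> [16] and [26, 23]
    Split: [26, 23] -> [26] and [23]
    Merge: [26] + [23] -> [23, 26]
  Merge: [16] + [23, 26] -> [16, 23, 26]
Merge: [8, 14, 25] + [16, 23, 26] -> [8, 14, 16, 23, 25, 26]

Final sorted array: [8, 14, 16, 23, 25, 26]

The merge sort proceeds by recursively splitting the array and merging sorted halves.
After all merges, the sorted array is [8, 14, 16, 23, 25, 26].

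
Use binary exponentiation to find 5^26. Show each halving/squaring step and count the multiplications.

Computing 5^26 by squaring (build up from 5^1; each line after the first costs one multiplication):

5^1 = 5
5^2 = (5^1)^2 = 5^2 = 25
5^3 = 5 * 5^2 = 5 * 25 = 125
5^6 = (5^3)^2 = 125^2 = 15625
5^12 = (5^6)^2 = 15625^2 = 244140625
5^13 = 5 * 5^12 = 5 * 244140625 = 1220703125
5^26 = (5^13)^2 = 1220703125^2 = 1490116119384765625

Result: 1490116119384765625
Multiplications needed: 6 (6 lines after 5^1)

5^26 = 1490116119384765625. Using exponentiation by squaring, this requires 6 multiplications. The key idea: if the exponent is even, square the half-power; if odd, multiply by the base once.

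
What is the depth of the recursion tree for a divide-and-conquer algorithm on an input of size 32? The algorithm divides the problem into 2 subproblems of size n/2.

For divide and conquer with division factor 2:

Problem sizes at each level:
Level 0: 32
Level 1: 16
Level 2: 8
Level 3: 4
Level 4: 2
Level 5: 1

The root is level 0 and the size-1 base case is level 5 (the tree spans levels 0 through 5, i.e. 6 levels counting the root), so the depth is the number of divisions: log_2(32) = 5

The recursion tree depth is log_2(32) = 5. At each level, the problem size is divided by 2, so it takes 5 divisions to reduce to a base case of size 1. The algorithm makes 2 recursive calls at each level.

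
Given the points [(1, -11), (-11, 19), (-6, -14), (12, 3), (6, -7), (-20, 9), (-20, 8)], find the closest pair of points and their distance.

Computing all pairwise distances among 7 points:

d((1, -11), (-11, 19)) = 32.311
d((1, -11), (-6, -14)) = 7.6158
d((1, -11), (12, 3)) = 17.8045
d((1, -11), (6, -7)) = 6.4031
d((1, -11), (-20, 9)) = 29.0
d((1, -11), (-20, 8)) = 28.3196
d((-11, 19), (-6, -14)) = 33.3766
d((-11, 19), (12, 3)) = 28.0179
d((-11, 19), (6, -7)) = 31.0644
d((-11, 19), (-20, 9)) = 13.4536
d((-11, 19), (-20, 8)) = 14.2127
d((-6, -14), (12, 3)) = 24.7588
d((-6, -14), (6, -7)) = 13.8924
d((-6, -14), (-20, 9)) = 26.9258
d((-6, -14), (-20, 8)) = 26.0768
d((12, 3), (6, -7)) = 11.6619
d((12, 3), (-20, 9)) = 32.5576
d((12, 3), (-20, 8)) = 32.3883
d((6, -7), (-20, 9)) = 30.5287
d((6, -7), (-20, 8)) = 30.0167
d((-20, 9), (-20, 8)) = 1.0 <-- minimum

Closest pair: (-20, 9) and (-20, 8) with distance 1.0

The closest pair is (-20, 9) and (-20, 8) with Euclidean distance 1.0. For 7 points, brute-force pairwise comparison is shown above. For large n, the divide-and-conquer algorithm (sort by x, recurse on halves, check the dividing strip) achieves O(n log n).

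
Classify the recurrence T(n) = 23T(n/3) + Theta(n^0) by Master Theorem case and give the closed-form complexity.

Master Theorem for T(n) = 23T(n/3) + O(n^0):

a = 23, b = 3, c = 0
log_b(a) = log_3(23) = 2.8540

Case 1: c = 0 < log_3(23) = 2.8540
T(n) = O(n^(log_3 23))

For T(n) = 23T(n/3) + O(n^0): log_3(23) = 2.8540. This is Case 1 of the Master Theorem (c < log_b(a), work dominated by leaves), giving O(n^(log_3 23)).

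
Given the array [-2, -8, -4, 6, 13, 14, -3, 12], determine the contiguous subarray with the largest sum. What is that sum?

Using Kadane's algorithm on [-2, -8, -4, 6, 13, 14, -3, 12]:

Scanning through the array:
Position 1 (value -8): max_ending_here = -8, max_so_far = -2
Position 2 (value -4): max_ending_here = -4, max_so_far = -2
Position 3 (value 6): max_ending_here = 6, max_so_far = 6
Position 4 (value 13): max_ending_here = 19, max_so_far = 19
Position 5 (value 14): max_ending_here = 33, max_so_far = 33
Position 6 (value -3): max_ending_here = 30, max_so_far = 33
Position 7 (value 12): max_ending_here = 42, max_so_far = 42

Maximum subarray: [6, 13, 14, -3, 12]
Maximum sum: 42

The maximum subarray is [6, 13, 14, -3, 12] with sum 42. This subarray runs from index 3 to index 7.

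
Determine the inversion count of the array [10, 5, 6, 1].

Finding inversions in [10, 5, 6, 1]:

(0, 1): arr[0]=10 > arr[1]=5
(0, 2): arr[0]=10 > arr[2]=6
(0, 3): arr[0]=10 > arr[3]=1
(1, 3): arr[1]=5 > arr[3]=1
(2, 3): arr[2]=6 > arr[3]=1

Total inversions: 5

The array has 5 inversion(s): (0,1), (0,2), (0,3), (1,3), (2,3). Each pair (i,j) satisfies i < j and arr[i] > arr[j].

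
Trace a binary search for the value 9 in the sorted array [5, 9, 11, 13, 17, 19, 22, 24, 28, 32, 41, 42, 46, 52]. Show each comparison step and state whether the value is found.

Binary search for 9 in [5, 9, 11, 13, 17, 19, 22, 24, 28, 32, 41, 42, 46, 52]:

lo=0, hi=13, mid=6, arr[mid]=22 -> 22 > 9, search left half
lo=0, hi=5, mid=2, arr[mid]=11 -> 11 > 9, search left half
lo=0, hi=1, mid=0, arr[mid]=5 -> 5 < 9, search right half
lo=1, hi=1, mid=1, arr[mid]=9 -> Found target at index 1!

Binary search finds 9 at index 1 after 4 comparisons. The search repeatedly halves the search space by comparing with the middle element.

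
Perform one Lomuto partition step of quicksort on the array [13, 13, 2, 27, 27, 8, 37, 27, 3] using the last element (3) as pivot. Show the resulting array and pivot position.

Lomuto partition with pivot = 3:

Initial array: [13, 13, 2, 27, 27, 8, 37, 27, 3]

arr[0]=13 > 3: no swap
arr[1]=13 > 3: no swap
arr[2]=2 <= 3: swap with position 0, array becomes [2, 13, 13, 27, 27, 8, 37, 27, 3]
arr[3]=27 > 3: no swap
arr[4]=27 > 3: no swap
arr[5]=8 > 3: no swap
arr[6]=37 > 3: no swap
arr[7]=27 > 3: no swap

Place pivot at position 1: [2, 3, 13, 27, 27, 8, 37, 27, 13]
Pivot position: 1

After partitioning with pivot 3, the array becomes [2, 3, 13, 27, 27, 8, 37, 27, 13]. The pivot is placed at index 1. All elements to the left of the pivot are <= 3, and all elements to the right are > 3.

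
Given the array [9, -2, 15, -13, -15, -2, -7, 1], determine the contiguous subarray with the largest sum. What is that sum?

Using Kadane's algorithm on [9, -2, 15, -13, -15, -2, -7, 1]:

Scanning through the array:
Position 1 (value -2): max_ending_here = 7, max_so_far = 9
Position 2 (value 15): max_ending_here = 22, max_so_far = 22
Position 3 (value -13): max_ending_here = 9, max_so_far = 22
Position 4 (value -15): max_ending_here = -6, max_so_far = 22
Position 5 (value -2): max_ending_here = -2, max_so_far = 22
Position 6 (value -7): max_ending_here = -7, max_so_far = 22
Position 7 (value 1): max_ending_here = 1, max_so_far = 22

Maximum subarray: [9, -2, 15]
Maximum sum: 22

The maximum subarray is [9, -2, 15] with sum 22. This subarray runs from index 0 to index 2.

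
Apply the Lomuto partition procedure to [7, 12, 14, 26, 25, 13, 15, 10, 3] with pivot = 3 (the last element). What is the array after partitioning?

Lomuto partition with pivot = 3:

Initial array: [7, 12, 14, 26, 25, 13, 15, 10, 3]

arr[0]=7 > 3: no swap
arr[1]=12 > 3: no swap
arr[2]=14 > 3: no swap
arr[3]=26 > 3: no swap
arr[4]=25 > 3: no swap
arr[5]=13 > 3: no swap
arr[6]=15 > 3: no swap
arr[7]=10 > 3: no swap

Place pivot at position 0: [3, 12, 14, 26, 25, 13, 15, 10, 7]
Pivot position: 0

After partitioning with pivot 3, the array becomes [3, 12, 14, 26, 25, 13, 15, 10, 7]. The pivot is placed at index 0. All elements to the left of the pivot are <= 3, and all elements to the right are > 3.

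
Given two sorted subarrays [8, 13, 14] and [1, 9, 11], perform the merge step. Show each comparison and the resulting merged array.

Merging process:

Compare 8 vs 1: take 1 from right. Merged: [1]
Compare 8 vs 9: take 8 from left. Merged: [1, 8]
Compare 13 vs 9: take 9 from right. Merged: [1, 8, 9]
Compare 13 vs 11: take 11 from right. Merged: [1, 8, 9, 11]
Append remaining from left: [13, 14]. Merged: [1, 8, 9, 11, 13, 14]

Final merged array: [1, 8, 9, 11, 13, 14]
Total comparisons: 4

The merged array is [1, 8, 9, 11, 13, 14], requiring 4 comparisons. The merge step runs in O(n) time where n is the total number of elements.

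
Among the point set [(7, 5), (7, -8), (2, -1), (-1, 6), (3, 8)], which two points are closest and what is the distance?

Computing all pairwise distances among 5 points:

d((7, 5), (7, -8)) = 13.0
d((7, 5), (2, -1)) = 7.8102
d((7, 5), (-1, 6)) = 8.0623
d((7, 5), (3, 8)) = 5.0
d((7, -8), (2, -1)) = 8.6023
d((7, -8), (-1, 6)) = 16.1245
d((7, -8), (3, 8)) = 16.4924
d((2, -1), (-1, 6)) = 7.6158
d((2, -1), (3, 8)) = 9.0554
d((-1, 6), (3, 8)) = 4.4721 <-- minimum

Closest pair: (-1, 6) and (3, 8) with distance 4.4721

The closest pair is (-1, 6) and (3, 8) with Euclidean distance 4.4721. For 5 points, brute-force pairwise comparison is shown above. For large n, the divide-and-conquer algorithm (sort by x, recurse on halves, check the dividing strip) achieves O(n log n).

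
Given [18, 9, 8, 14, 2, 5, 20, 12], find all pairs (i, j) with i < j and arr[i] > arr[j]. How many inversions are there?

Finding inversions in [18, 9, 8, 14, 2, 5, 20, 12]:

(0, 1): arr[0]=18 > arr[1]=9
(0, 2): arr[0]=18 > arr[2]=8
(0, 3): arr[0]=18 > arr[3]=14
(0, 4): arr[0]=18 > arr[4]=2
(0, 5): arr[0]=18 > arr[5]=5
(0, 7): arr[0]=18 > arr[7]=12
(1, 2): arr[1]=9 > arr[2]=8
(1, 4): arr[1]=9 > arr[4]=2
(1, 5): arr[1]=9 > arr[5]=5
(2, 4): arr[2]=8 > arr[4]=2
(2, 5): arr[2]=8 > arr[5]=5
(3, 4): arr[3]=14 > arr[4]=2
(3, 5): arr[3]=14 > arr[5]=5
(3, 7): arr[3]=14 > arr[7]=12
(6, 7): arr[6]=20 > arr[7]=12

Total inversions: 15

The array has 15 inversion(s): (0,1), (0,2), (0,3), (0,4), (0,5), (0,7), (1,2), (1,4), (1,5), (2,4), (2,5), (3,4), (3,5), (3,7), (6,7). Each pair (i,j) satisfies i < j and arr[i] > arr[j].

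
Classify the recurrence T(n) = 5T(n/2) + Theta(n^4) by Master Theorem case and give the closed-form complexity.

Master Theorem for T(n) = 5T(n/2) + O(n^4):

a = 5, b = 2, c = 4
log_b(a) = log_2(5) = 2.3219

Case 3: c = 4 > log_2(5) = 2.3219
T(n) = O(n^4) = O(n^4)

For T(n) = 5T(n/2) + O(n^4): log_2(5) = 2.3219. This is Case 3 of the Master Theorem (c > log_b(a), work dominated by root), giving O(n^4).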